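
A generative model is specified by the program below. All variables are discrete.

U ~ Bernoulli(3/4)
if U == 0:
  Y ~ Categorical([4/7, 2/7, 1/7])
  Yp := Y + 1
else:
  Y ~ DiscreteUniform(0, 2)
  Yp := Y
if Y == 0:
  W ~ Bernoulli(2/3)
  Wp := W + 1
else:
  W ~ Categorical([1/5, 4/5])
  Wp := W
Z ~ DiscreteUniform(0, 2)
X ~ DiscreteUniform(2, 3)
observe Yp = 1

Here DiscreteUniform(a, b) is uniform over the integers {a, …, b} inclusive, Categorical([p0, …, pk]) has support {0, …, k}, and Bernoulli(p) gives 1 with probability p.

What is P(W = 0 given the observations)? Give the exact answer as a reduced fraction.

Enumerate traces; 24 have nonzero weight after conditioning:
  (U=0, Y=0, W=0, Z=0, X=2) weight 1/126
  (U=0, Y=0, W=0, Z=0, X=3) weight 1/126
  (U=0, Y=0, W=0, Z=1, X=2) weight 1/126
  (U=0, Y=0, W=0, Z=1, X=3) weight 1/126
  (U=0, Y=0, W=0, Z=2, X=2) weight 1/126
  (U=0, Y=0, W=0, Z=2, X=3) weight 1/126
  (U=0, Y=0, W=1, Z=0, X=2) weight 1/63
  (U=0, Y=0, W=1, Z=0, X=3) weight 1/63
  … 16 more
Group by W:
  weight(W=0) = 41/420
  weight(W=1) = 31/105
Total weight = 41/420 + 31/105 = 11/28
P(W=0 | obs) = 41/420 / 11/28 = 41/165
P(W=1 | obs) = 31/105 / 11/28 = 124/165

P(W = 0 | obs) = 41/165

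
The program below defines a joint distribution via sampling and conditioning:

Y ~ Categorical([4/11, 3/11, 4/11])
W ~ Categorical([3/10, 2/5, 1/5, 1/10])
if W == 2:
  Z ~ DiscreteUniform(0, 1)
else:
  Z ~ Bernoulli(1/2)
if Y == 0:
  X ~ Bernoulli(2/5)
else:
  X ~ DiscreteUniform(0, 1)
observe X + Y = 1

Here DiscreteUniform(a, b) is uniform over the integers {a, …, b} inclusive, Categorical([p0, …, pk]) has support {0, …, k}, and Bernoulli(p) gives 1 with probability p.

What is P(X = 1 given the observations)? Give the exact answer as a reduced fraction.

Enumerate traces; 16 have nonzero weight after conditioning:
  (Y=0, W=0, Z=0, X=1) weight 6/275
  (Y=0, W=0, Z=1, X=1) weight 6/275
  (Y=0, W=1, Z=0, X=1) weight 8/275
  (Y=0, W=1, Z=1, X=1) weight 8/275
  (Y=0, W=2, Z=0, X=1) weight 4/275
  (Y=0, W=2, Z=1, X=1) weight 4/275
  (Y=0, W=3, Z=0, X=1) weight 2/275
  (Y=0, W=3, Z=1, X=1) weight 2/275
  (Y=1, W=0, Z=0, X=0) weight 9/440
  … 7 more
Group by X:
  weight(X=0) = 3/22
  weight(X=1) = 8/55
Total weight = 3/22 + 8/55 = 31/110
P(X=0 | obs) = 3/22 / 31/110 = 15/31
P(X=1 | obs) = 8/55 / 31/110 = 16/31

P(X = 1 | obs) = 16/31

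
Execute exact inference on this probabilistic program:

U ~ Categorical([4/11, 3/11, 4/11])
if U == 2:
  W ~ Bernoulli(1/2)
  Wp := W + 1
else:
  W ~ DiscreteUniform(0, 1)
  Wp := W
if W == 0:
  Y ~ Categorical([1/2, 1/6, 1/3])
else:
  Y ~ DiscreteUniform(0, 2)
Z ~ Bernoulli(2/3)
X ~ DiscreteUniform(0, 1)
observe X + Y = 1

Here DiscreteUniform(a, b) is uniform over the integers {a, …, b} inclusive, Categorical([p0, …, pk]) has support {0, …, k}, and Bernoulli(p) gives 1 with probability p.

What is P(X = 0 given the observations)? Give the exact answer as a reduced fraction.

P(X = 0 | obs) = 3/8

Enumerate traces; 24 have nonzero weight after conditioning:
  (U=0, W=0, Y=0, Z=0, X=1) weight 1/66
  (U=0, W=0, Y=0, Z=1, X=1) weight 1/33
  (U=0, W=0, Y=1, Z=0, X=0) weight 1/198
  (U=0, W=0, Y=1, Z=1, X=0) weight 1/99
  (U=0, W=1, Y=0, Z=0, X=1) weight 1/99
  (U=0, W=1, Y=0, Z=1, X=1) weight 2/99
  (U=0, W=1, Y=1, Z=0, X=0) weight 1/99
  (U=0, W=1, Y=1, Z=1, X=0) weight 2/99
  … 16 more
Group by X:
  weight(X=0) = 1/8
  weight(X=1) = 5/24
Total weight = 1/8 + 5/24 = 1/3
P(X=0 | obs) = 1/8 / 1/3 = 3/8
P(X=1 | obs) = 5/24 / 1/3 = 5/8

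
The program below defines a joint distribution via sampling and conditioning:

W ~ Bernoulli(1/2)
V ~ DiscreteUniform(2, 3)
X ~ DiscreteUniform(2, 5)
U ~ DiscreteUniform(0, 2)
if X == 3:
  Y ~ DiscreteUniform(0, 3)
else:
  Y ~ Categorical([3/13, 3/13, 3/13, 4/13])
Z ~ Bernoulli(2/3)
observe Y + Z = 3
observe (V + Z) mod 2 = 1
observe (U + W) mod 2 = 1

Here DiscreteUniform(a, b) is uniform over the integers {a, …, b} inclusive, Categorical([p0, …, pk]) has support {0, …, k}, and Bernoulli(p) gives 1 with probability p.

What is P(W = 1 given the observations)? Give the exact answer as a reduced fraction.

Enumerate traces; 24 have nonzero weight after conditioning:
  (W=0, V=2, X=2, U=1, Y=2, Z=1) weight 1/312
  (W=0, V=2, X=3, U=1, Y=2, Z=1) weight 1/288
  (W=0, V=2, X=4, U=1, Y=2, Z=1) weight 1/312
  (W=0, V=2, X=5, U=1, Y=2, Z=1) weight 1/312
  (W=0, V=3, X=2, U=1, Y=3, Z=0) weight 1/468
  (W=0, V=3, X=3, U=1, Y=3, Z=0) weight 1/576
  (W=0, V=3, X=4, U=1, Y=3, Z=0) weight 1/468
  (W=0, V=3, X=5, U=1, Y=3, Z=0) weight 1/468
  (W=1, V=2, X=2, U=0, Y=2, Z=1) weight 1/312
  … 15 more
Group by W:
  weight(W=0) = 53/2496
  weight(W=1) = 53/1248
Total weight = 53/2496 + 53/1248 = 53/832
P(W=0 | obs) = 53/2496 / 53/832 = 1/3
P(W=1 | obs) = 53/1248 / 53/832 = 2/3

P(W = 1 | obs) = 2/3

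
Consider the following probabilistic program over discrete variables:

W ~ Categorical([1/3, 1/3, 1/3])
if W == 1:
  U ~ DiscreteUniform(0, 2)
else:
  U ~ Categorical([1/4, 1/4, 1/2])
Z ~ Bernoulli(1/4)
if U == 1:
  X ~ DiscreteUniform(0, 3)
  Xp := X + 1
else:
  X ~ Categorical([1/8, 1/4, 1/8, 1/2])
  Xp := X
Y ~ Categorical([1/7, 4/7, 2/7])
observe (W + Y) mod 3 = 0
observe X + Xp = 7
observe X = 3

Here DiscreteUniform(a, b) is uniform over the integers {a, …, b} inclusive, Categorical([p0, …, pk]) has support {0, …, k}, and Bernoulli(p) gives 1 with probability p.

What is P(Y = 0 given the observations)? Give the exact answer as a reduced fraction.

Enumerate traces; 6 have nonzero weight after conditioning:
  (W=0, U=1, Z=0, X=3, Y=0) weight 1/448
  (W=0, U=1, Z=1, X=3, Y=0) weight 1/1344
  (W=1, U=1, Z=0, X=3, Y=2) weight 1/168
  (W=1, U=1, Z=1, X=3, Y=2) weight 1/504
  (W=2, U=1, Z=0, X=3, Y=1) weight 1/112
  (W=2, U=1, Z=1, X=3, Y=1) weight 1/336
Group by Y:
  weight(Y=0) = 1/336
  weight(Y=1) = 1/84
  weight(Y=2) = 1/126
Total weight = 1/336 + 1/84 + 1/126 = 23/1008
P(Y=0 | obs) = 1/336 / 23/1008 = 3/23
P(Y=1 | obs) = 1/84 / 23/1008 = 12/23
P(Y=2 | obs) = 1/126 / 23/1008 = 8/23

P(Y = 0 | obs) = 3/23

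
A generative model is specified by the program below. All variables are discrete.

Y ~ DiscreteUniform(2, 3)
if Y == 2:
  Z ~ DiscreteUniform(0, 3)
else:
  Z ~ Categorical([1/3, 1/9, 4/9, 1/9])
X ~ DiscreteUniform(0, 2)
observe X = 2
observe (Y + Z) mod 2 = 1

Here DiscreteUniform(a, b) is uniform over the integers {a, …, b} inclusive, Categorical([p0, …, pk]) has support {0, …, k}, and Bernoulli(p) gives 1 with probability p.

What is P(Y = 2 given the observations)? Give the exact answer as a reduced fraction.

P(Y = 2 | obs) = 9/23

Enumerate traces; 4 have nonzero weight after conditioning:
  (Y=2, Z=1, X=2) weight 1/24
  (Y=2, Z=3, X=2) weight 1/24
  (Y=3, Z=0, X=2) weight 1/18
  (Y=3, Z=2, X=2) weight 2/27
Group by Y:
  weight(Y=2) = 1/12
  weight(Y=3) = 7/54
Total weight = 1/12 + 7/54 = 23/108
P(Y=2 | obs) = 1/12 / 23/108 = 9/23
P(Y=3 | obs) = 7/54 / 23/108 = 14/23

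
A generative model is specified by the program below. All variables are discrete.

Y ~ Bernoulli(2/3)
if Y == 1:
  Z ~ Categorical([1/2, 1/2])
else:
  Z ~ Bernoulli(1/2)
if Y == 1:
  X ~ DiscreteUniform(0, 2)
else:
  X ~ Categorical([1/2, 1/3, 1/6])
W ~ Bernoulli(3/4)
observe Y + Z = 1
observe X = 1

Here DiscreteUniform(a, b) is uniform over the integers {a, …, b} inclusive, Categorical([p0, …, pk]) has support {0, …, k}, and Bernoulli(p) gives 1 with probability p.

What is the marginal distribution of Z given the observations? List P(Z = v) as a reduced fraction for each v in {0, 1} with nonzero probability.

Enumerate traces; 4 have nonzero weight after conditioning:
  (Y=0, Z=1, X=1, W=0) weight 1/72
  (Y=0, Z=1, X=1, W=1) weight 1/24
  (Y=1, Z=0, X=1, W=0) weight 1/36
  (Y=1, Z=0, X=1, W=1) weight 1/12
Group by Z:
  weight(Z=0) = 1/9
  weight(Z=1) = 1/18
Total weight = 1/9 + 1/18 = 1/6
P(Z=0 | obs) = 1/9 / 1/6 = 2/3
P(Z=1 | obs) = 1/18 / 1/6 = 1/3

P(Z=0) = 2/3, P(Z=1) = 1/3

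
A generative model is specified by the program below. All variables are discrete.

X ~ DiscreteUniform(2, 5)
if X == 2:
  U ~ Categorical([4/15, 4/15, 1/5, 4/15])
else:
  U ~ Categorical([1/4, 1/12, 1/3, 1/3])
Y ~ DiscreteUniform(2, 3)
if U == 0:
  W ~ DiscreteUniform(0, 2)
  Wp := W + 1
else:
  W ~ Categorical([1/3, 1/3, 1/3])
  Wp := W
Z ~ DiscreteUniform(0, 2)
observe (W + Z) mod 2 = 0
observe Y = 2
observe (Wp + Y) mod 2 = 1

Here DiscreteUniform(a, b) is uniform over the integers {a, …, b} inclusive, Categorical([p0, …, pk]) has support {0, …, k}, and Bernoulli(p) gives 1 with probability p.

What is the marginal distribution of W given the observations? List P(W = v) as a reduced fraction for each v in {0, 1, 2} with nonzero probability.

P(W=0) = 122/423, P(W=1) = 179/423, P(W=2) = 122/423

Enumerate traces; 28 have nonzero weight after conditioning:
  (X=2, U=0, Y=2, W=0, Z=0) weight 1/270
  (X=2, U=0, Y=2, W=0, Z=2) weight 1/270
  (X=2, U=0, Y=2, W=2, Z=0) weight 1/270
  (X=2, U=0, Y=2, W=2, Z=2) weight 1/270
  (X=2, U=1, Y=2, W=1, Z=1) weight 1/270
  (X=2, U=2, Y=2, W=1, Z=1) weight 1/360
  (X=2, U=3, Y=2, W=1, Z=1) weight 1/270
  (X=3, U=0, Y=2, W=0, Z=0) weight 1/288
  … 20 more
Group by W:
  weight(W=0) = 61/2160
  weight(W=1) = 179/4320
  weight(W=2) = 61/2160
Total weight = 61/2160 + 179/4320 + 61/2160 = 47/480
P(W=0 | obs) = 61/2160 / 47/480 = 122/423
P(W=1 | obs) = 179/4320 / 47/480 = 179/423
P(W=2 | obs) = 61/2160 / 47/480 = 122/423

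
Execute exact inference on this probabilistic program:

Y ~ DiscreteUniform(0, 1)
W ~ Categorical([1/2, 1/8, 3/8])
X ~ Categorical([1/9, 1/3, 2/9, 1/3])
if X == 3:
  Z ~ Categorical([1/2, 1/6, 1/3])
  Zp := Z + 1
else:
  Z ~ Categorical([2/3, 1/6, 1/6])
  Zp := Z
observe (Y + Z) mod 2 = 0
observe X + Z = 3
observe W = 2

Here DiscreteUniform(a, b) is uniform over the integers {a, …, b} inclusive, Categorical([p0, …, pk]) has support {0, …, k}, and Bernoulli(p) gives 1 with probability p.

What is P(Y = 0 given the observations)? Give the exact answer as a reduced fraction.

P(Y = 0 | obs) = 6/7

Enumerate traces; 3 have nonzero weight after conditioning:
  (Y=0, W=2, X=1, Z=2) weight 1/96
  (Y=0, W=2, X=3, Z=0) weight 1/32
  (Y=1, W=2, X=2, Z=1) weight 1/144
Group by Y:
  weight(Y=0) = 1/24
  weight(Y=1) = 1/144
Total weight = 1/24 + 1/144 = 7/144
P(Y=0 | obs) = 1/24 / 7/144 = 6/7
P(Y=1 | obs) = 1/144 / 7/144 = 1/7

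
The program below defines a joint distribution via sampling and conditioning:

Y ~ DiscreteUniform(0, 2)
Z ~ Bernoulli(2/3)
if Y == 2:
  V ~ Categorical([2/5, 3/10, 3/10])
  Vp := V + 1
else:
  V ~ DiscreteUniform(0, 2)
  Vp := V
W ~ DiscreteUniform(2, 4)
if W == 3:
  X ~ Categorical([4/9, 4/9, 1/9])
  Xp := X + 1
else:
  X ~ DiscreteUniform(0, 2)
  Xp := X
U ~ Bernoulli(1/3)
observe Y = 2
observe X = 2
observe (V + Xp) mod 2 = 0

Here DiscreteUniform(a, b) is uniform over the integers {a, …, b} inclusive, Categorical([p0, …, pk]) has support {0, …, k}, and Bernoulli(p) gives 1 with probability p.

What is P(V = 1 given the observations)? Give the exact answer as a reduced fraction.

P(V = 1 | obs) = 1/15

Enumerate traces; 20 have nonzero weight after conditioning:
  (Y=2, Z=0, V=0, W=2, X=2, U=0) weight 4/1215
  (Y=2, Z=0, V=0, W=2, X=2, U=1) weight 2/1215
  (Y=2, Z=0, V=0, W=4, X=2, U=0) weight 4/1215
  (Y=2, Z=0, V=0, W=4, X=2, U=1) weight 2/1215
  (Y=2, Z=0, V=1, W=3, X=2, U=0) weight 1/1215
  (Y=2, Z=0, V=1, W=3, X=2, U=1) weight 1/2430
  (Y=2, Z=0, V=2, W=2, X=2, U=0) weight 1/405
  (Y=2, Z=0, V=2, W=2, X=2, U=1) weight 1/810
  … 12 more
Group by V:
  weight(V=0) = 4/135
  weight(V=1) = 1/270
  weight(V=2) = 1/45
Total weight = 4/135 + 1/270 + 1/45 = 1/18
P(V=0 | obs) = 4/135 / 1/18 = 8/15
P(V=1 | obs) = 1/270 / 1/18 = 1/15
P(V=2 | obs) = 1/45 / 1/18 = 2/5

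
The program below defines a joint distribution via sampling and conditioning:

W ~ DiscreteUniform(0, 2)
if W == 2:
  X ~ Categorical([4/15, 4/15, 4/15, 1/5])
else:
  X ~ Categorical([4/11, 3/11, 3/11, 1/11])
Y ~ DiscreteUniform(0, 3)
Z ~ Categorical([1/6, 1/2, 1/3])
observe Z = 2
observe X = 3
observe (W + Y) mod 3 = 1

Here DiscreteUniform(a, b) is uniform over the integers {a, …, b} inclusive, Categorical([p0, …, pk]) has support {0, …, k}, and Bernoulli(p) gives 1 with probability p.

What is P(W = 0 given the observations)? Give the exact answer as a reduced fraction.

Enumerate traces; 4 have nonzero weight after conditioning:
  (W=0, X=3, Y=1, Z=2) weight 1/396
  (W=1, X=3, Y=0, Z=2) weight 1/396
  (W=1, X=3, Y=3, Z=2) weight 1/396
  (W=2, X=3, Y=2, Z=2) weight 1/180
Group by W:
  weight(W=0) = 1/396
  weight(W=1) = 1/198
  weight(W=2) = 1/180
Total weight = 1/396 + 1/198 + 1/180 = 13/990
P(W=0 | obs) = 1/396 / 13/990 = 5/26
P(W=1 | obs) = 1/198 / 13/990 = 5/13
P(W=2 | obs) = 1/180 / 13/990 = 11/26

P(W = 0 | obs) = 5/26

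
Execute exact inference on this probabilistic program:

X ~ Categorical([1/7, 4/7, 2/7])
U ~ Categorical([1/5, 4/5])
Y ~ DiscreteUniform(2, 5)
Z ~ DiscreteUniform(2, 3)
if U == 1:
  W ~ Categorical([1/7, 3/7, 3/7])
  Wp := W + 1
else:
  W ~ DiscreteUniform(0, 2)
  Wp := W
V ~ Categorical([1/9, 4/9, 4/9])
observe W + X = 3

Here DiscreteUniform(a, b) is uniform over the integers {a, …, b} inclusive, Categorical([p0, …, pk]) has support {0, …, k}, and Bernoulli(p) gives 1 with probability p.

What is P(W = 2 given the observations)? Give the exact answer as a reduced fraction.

Enumerate traces; 96 have nonzero weight after conditioning:
  (X=1, U=0, Y=2, Z=2, W=2, V=0) weight 1/1890
  (X=1, U=0, Y=2, Z=2, W=2, V=1) weight 2/945
  (X=1, U=0, Y=2, Z=2, W=2, V=2) weight 2/945
  (X=1, U=0, Y=2, Z=3, W=2, V=0) weight 1/1890
  (X=1, U=0, Y=2, Z=3, W=2, V=1) weight 2/945
  (X=1, U=0, Y=2, Z=3, W=2, V=2) weight 2/945
  (X=1, U=0, Y=3, Z=2, W=2, V=0) weight 1/1890
  (X=1, U=0, Y=3, Z=2, W=2, V=1) weight 2/945
  (X=2, U=0, Y=2, Z=2, W=1, V=0) weight 1/3780
  … 87 more
Group by W:
  weight(W=1) = 86/735
  weight(W=2) = 172/735
Total weight = 86/735 + 172/735 = 86/245
P(W=1 | obs) = 86/735 / 86/245 = 1/3
P(W=2 | obs) = 172/735 / 86/245 = 2/3

P(W = 2 | obs) = 2/3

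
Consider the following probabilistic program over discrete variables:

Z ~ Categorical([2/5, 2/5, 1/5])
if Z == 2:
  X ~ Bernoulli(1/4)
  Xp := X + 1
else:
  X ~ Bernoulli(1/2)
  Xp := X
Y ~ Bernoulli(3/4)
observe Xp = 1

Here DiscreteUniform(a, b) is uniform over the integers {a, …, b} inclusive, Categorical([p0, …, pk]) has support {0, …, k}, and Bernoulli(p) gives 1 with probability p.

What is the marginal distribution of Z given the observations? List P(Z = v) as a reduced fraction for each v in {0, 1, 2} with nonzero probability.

Enumerate traces; 6 have nonzero weight after conditioning:
  (Z=0, X=1, Y=0) weight 1/20
  (Z=0, X=1, Y=1) weight 3/20
  (Z=1, X=1, Y=0) weight 1/20
  (Z=1, X=1, Y=1) weight 3/20
  (Z=2, X=0, Y=0) weight 3/80
  (Z=2, X=0, Y=1) weight 9/80
Group by Z:
  weight(Z=0) = 1/5
  weight(Z=1) = 1/5
  weight(Z=2) = 3/20
Total weight = 1/5 + 1/5 + 3/20 = 11/20
P(Z=0 | obs) = 1/5 / 11/20 = 4/11
P(Z=1 | obs) = 1/5 / 11/20 = 4/11
P(Z=2 | obs) = 3/20 / 11/20 = 3/11

P(Z=0) = 4/11, P(Z=1) = 4/11, P(Z=2) = 3/11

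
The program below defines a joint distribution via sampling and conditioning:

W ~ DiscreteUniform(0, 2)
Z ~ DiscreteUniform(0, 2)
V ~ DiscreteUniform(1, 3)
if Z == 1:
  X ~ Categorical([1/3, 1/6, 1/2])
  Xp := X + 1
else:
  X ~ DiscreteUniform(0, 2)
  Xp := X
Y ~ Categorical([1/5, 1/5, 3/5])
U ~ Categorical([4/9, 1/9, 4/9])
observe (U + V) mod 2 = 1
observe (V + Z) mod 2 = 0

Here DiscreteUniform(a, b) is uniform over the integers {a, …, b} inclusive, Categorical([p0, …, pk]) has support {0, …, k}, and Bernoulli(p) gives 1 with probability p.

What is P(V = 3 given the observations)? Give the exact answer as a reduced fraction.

P(V = 3 | obs) = 4/9

Enumerate traces; 162 have nonzero weight after conditioning:
  (W=0, Z=0, V=2, X=0, Y=0, U=1) weight 1/3645
  (W=0, Z=0, V=2, X=0, Y=1, U=1) weight 1/3645
  (W=0, Z=0, V=2, X=0, Y=2, U=1) weight 1/1215
  (W=0, Z=0, V=2, X=1, Y=0, U=1) weight 1/3645
  (W=0, Z=0, V=2, X=1, Y=1, U=1) weight 1/3645
  (W=0, Z=0, V=2, X=1, Y=2, U=1) weight 1/1215
  (W=0, Z=0, V=2, X=2, Y=0, U=1) weight 1/3645
  (W=0, Z=0, V=2, X=2, Y=1, U=1) weight 1/3645
  (W=0, Z=1, V=1, X=0, Y=0, U=0) weight 4/3645
  (W=0, Z=1, V=3, X=0, Y=0, U=0) weight 4/3645
  … 152 more
Group by V:
  weight(V=1) = 8/81
  weight(V=2) = 2/81
  weight(V=3) = 8/81
Total weight = 8/81 + 2/81 + 8/81 = 2/9
P(V=1 | obs) = 8/81 / 2/9 = 4/9
P(V=2 | obs) = 2/81 / 2/9 = 1/9
P(V=3 | obs) = 8/81 / 2/9 = 4/9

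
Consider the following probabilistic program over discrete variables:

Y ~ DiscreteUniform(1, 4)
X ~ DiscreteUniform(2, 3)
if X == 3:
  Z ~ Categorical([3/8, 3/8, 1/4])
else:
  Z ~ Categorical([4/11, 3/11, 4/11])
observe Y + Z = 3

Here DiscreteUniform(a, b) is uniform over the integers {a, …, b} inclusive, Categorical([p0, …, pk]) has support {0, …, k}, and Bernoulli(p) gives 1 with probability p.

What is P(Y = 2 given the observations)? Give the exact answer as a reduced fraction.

P(Y = 2 | obs) = 57/176

Enumerate traces; 6 have nonzero weight after conditioning:
  (Y=1, X=2, Z=2) weight 1/22
  (Y=1, X=3, Z=2) weight 1/32
  (Y=2, X=2, Z=1) weight 3/88
  (Y=2, X=3, Z=1) weight 3/64
  (Y=3, X=2, Z=0) weight 1/22
  (Y=3, X=3, Z=0) weight 3/64
Group by Y:
  weight(Y=1) = 27/352
  weight(Y=2) = 57/704
  weight(Y=3) = 65/704
Total weight = 27/352 + 57/704 + 65/704 = 1/4
P(Y=1 | obs) = 27/352 / 1/4 = 27/88
P(Y=2 | obs) = 57/704 / 1/4 = 57/176
P(Y=3 | obs) = 65/704 / 1/4 = 65/176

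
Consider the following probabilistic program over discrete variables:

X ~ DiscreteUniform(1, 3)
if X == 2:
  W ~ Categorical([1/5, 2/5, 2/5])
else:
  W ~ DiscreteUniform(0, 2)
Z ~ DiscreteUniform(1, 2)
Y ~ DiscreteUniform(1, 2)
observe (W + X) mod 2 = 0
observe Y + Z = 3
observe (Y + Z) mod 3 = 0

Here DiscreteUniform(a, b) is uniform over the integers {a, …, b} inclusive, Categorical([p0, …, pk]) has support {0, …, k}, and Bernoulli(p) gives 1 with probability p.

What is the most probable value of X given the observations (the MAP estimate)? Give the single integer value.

Enumerate traces; 8 have nonzero weight after conditioning:
  (X=1, W=1, Z=1, Y=2) weight 1/36
  (X=1, W=1, Z=2, Y=1) weight 1/36
  (X=2, W=0, Z=1, Y=2) weight 1/60
  (X=2, W=0, Z=2, Y=1) weight 1/60
  (X=2, W=2, Z=1, Y=2) weight 1/30
  (X=2, W=2, Z=2, Y=1) weight 1/30
  (X=3, W=1, Z=1, Y=2) weight 1/36
  (X=3, W=1, Z=2, Y=1) weight 1/36
Group by X:
  weight(X=1) = 1/18
  weight(X=2) = 1/10
  weight(X=3) = 1/18
Total weight = 1/18 + 1/10 + 1/18 = 19/90
P(X=1 | obs) = 1/18 / 19/90 = 5/19
P(X=2 | obs) = 1/10 / 19/90 = 9/19
P(X=3 | obs) = 1/18 / 19/90 = 5/19
argmax = 2

argmax_v P(X = v | obs) = 2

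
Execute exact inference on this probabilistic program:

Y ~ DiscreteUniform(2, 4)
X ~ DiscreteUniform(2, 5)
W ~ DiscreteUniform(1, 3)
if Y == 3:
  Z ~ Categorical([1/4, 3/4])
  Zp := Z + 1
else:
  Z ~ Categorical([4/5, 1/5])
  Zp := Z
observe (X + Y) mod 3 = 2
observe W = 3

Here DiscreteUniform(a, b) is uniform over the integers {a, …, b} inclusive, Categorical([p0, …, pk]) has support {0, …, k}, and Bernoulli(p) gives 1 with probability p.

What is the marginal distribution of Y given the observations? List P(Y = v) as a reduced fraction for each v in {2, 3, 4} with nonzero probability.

Enumerate traces; 8 have nonzero weight after conditioning:
  (Y=2, X=3, W=3, Z=0) weight 1/45
  (Y=2, X=3, W=3, Z=1) weight 1/180
  (Y=3, X=2, W=3, Z=0) weight 1/144
  (Y=3, X=2, W=3, Z=1) weight 1/48
  (Y=3, X=5, W=3, Z=0) weight 1/144
  (Y=3, X=5, W=3, Z=1) weight 1/48
  (Y=4, X=4, W=3, Z=0) weight 1/45
  (Y=4, X=4, W=3, Z=1) weight 1/180
Group by Y:
  weight(Y=2) = 1/36
  weight(Y=3) = 1/18
  weight(Y=4) = 1/36
Total weight = 1/36 + 1/18 + 1/36 = 1/9
P(Y=2 | obs) = 1/36 / 1/9 = 1/4
P(Y=3 | obs) = 1/18 / 1/9 = 1/2
P(Y=4 | obs) = 1/36 / 1/9 = 1/4

P(Y=2) = 1/4, P(Y=3) = 1/2, P(Y=4) = 1/4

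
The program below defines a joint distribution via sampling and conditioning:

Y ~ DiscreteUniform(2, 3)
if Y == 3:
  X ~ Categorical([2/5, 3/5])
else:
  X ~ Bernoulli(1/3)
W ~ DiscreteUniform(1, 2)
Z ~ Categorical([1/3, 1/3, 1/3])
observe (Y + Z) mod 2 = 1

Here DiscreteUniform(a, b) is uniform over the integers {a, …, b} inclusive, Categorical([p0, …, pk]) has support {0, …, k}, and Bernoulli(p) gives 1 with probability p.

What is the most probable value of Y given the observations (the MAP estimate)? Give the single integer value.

argmax_v P(Y = v | obs) = 3

Enumerate traces; 12 have nonzero weight after conditioning:
  (Y=2, X=0, W=1, Z=1) weight 1/18
  (Y=2, X=0, W=2, Z=1) weight 1/18
  (Y=2, X=1, W=1, Z=1) weight 1/36
  (Y=2, X=1, W=2, Z=1) weight 1/36
  (Y=3, X=0, W=1, Z=0) weight 1/30
  (Y=3, X=0, W=1, Z=2) weight 1/30
  (Y=3, X=0, W=2, Z=0) weight 1/30
  (Y=3, X=0, W=2, Z=2) weight 1/30
  … 4 more
Group by Y:
  weight(Y=2) = 1/6
  weight(Y=3) = 1/3
Total weight = 1/6 + 1/3 = 1/2
P(Y=2 | obs) = 1/6 / 1/2 = 1/3
P(Y=3 | obs) = 1/3 / 1/2 = 2/3
argmax = 3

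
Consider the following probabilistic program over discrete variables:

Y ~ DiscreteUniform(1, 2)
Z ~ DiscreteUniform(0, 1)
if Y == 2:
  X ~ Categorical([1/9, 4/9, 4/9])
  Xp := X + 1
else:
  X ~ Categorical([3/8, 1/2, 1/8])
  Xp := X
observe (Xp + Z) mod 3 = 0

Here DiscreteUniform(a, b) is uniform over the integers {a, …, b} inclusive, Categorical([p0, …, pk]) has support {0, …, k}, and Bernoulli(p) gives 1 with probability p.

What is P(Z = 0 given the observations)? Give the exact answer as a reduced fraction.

Enumerate traces; 4 have nonzero weight after conditioning:
  (Y=1, Z=0, X=0) weight 3/32
  (Y=1, Z=1, X=2) weight 1/32
  (Y=2, Z=0, X=2) weight 1/9
  (Y=2, Z=1, X=1) weight 1/9
Group by Z:
  weight(Z=0) = 59/288
  weight(Z=1) = 41/288
Total weight = 59/288 + 41/288 = 25/72
P(Z=0 | obs) = 59/288 / 25/72 = 59/100
P(Z=1 | obs) = 41/288 / 25/72 = 41/100

P(Z = 0 | obs) = 59/100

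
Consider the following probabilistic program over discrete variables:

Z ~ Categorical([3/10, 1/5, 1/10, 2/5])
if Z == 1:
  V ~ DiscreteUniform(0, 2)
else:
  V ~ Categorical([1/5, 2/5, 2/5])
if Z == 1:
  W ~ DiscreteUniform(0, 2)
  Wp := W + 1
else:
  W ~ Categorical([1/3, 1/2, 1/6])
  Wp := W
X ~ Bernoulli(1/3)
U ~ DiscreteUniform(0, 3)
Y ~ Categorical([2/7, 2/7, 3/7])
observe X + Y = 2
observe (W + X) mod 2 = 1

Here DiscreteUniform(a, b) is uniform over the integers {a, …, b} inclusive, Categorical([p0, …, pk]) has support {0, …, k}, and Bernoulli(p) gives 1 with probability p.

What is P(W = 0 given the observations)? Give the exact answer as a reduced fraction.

P(W = 0 | obs) = 5/29

Enumerate traces; 144 have nonzero weight after conditioning:
  (Z=0, V=0, W=0, X=1, U=0, Y=1) weight 1/2100
  (Z=0, V=0, W=0, X=1, U=1, Y=1) weight 1/2100
  (Z=0, V=0, W=0, X=1, U=2, Y=1) weight 1/2100
  (Z=0, V=0, W=0, X=1, U=3, Y=1) weight 1/2100
  (Z=0, V=0, W=1, X=0, U=0, Y=2) weight 3/1400
  (Z=0, V=0, W=1, X=0, U=1, Y=2) weight 3/1400
  (Z=0, V=0, W=1, X=0, U=2, Y=2) weight 3/1400
  (Z=0, V=0, W=1, X=0, U=3, Y=2) weight 3/1400
  (Z=0, V=0, W=2, X=1, U=0, Y=1) weight 1/4200
  … 135 more
Group by W:
  weight(W=0) = 2/63
  weight(W=1) = 2/15
  weight(W=2) = 2/105
Total weight = 2/63 + 2/15 + 2/105 = 58/315
P(W=0 | obs) = 2/63 / 58/315 = 5/29
P(W=1 | obs) = 2/15 / 58/315 = 21/29
P(W=2 | obs) = 2/105 / 58/315 = 3/29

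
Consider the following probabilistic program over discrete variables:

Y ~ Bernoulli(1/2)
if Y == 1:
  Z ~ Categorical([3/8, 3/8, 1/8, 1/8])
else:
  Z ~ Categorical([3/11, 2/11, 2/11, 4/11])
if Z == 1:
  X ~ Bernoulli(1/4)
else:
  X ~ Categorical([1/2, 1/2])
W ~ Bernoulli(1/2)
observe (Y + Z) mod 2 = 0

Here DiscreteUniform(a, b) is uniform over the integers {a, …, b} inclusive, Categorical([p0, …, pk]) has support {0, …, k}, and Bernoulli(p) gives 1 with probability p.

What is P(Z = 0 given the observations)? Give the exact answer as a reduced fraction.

P(Z = 0 | obs) = 2/7

Enumerate traces; 16 have nonzero weight after conditioning:
  (Y=0, Z=0, X=0, W=0) weight 3/88
  (Y=0, Z=0, X=0, W=1) weight 3/88
  (Y=0, Z=0, X=1, W=0) weight 3/88
  (Y=0, Z=0, X=1, W=1) weight 3/88
  (Y=0, Z=2, X=0, W=0) weight 1/44
  (Y=0, Z=2, X=0, W=1) weight 1/44
  (Y=0, Z=2, X=1, W=0) weight 1/44
  (Y=0, Z=2, X=1, W=1) weight 1/44
  (Y=1, Z=1, X=0, W=0) weight 9/128
  (Y=1, Z=3, X=0, W=0) weight 1/64
  … 6 more
Group by Z:
  weight(Z=0) = 3/22
  weight(Z=1) = 3/16
  weight(Z=2) = 1/11
  weight(Z=3) = 1/16
Total weight = 3/22 + 3/16 + 1/11 + 1/16 = 21/44
P(Z=0 | obs) = 3/22 / 21/44 = 2/7
P(Z=1 | obs) = 3/16 / 21/44 = 11/28
P(Z=2 | obs) = 1/11 / 21/44 = 4/21
P(Z=3 | obs) = 1/16 / 21/44 = 11/84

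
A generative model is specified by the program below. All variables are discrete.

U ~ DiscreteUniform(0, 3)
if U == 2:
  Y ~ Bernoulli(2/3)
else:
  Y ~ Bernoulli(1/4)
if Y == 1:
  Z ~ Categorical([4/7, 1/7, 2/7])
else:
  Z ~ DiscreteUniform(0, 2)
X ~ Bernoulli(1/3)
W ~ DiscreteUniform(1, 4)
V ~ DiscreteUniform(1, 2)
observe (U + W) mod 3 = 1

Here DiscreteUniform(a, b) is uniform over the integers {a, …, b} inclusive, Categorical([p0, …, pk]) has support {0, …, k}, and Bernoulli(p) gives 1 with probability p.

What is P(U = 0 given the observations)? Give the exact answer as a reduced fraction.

Enumerate traces; 144 have nonzero weight after conditioning:
  (U=0, Y=0, Z=0, X=0, W=1, V=1) weight 1/192
  (U=0, Y=0, Z=0, X=0, W=1, V=2) weight 1/192
  (U=0, Y=0, Z=0, X=0, W=4, V=1) weight 1/192
  (U=0, Y=0, Z=0, X=0, W=4, V=2) weight 1/192
  (U=0, Y=0, Z=0, X=1, W=1, V=1) weight 1/384
  (U=0, Y=0, Z=0, X=1, W=1, V=2) weight 1/384
  (U=0, Y=0, Z=0, X=1, W=4, V=1) weight 1/384
  (U=0, Y=0, Z=0, X=1, W=4, V=2) weight 1/384
  (U=1, Y=0, Z=0, X=0, W=3, V=1) weight 1/192
  (U=2, Y=0, Z=0, X=0, W=2, V=1) weight 1/432
  … 134 more
Group by U:
  weight(U=0) = 1/8
  weight(U=1) = 1/16
  weight(U=2) = 1/16
  weight(U=3) = 1/8
Total weight = 1/8 + 1/16 + 1/16 + 1/8 = 3/8
P(U=0 | obs) = 1/8 / 3/8 = 1/3
P(U=1 | obs) = 1/16 / 3/8 = 1/6
P(U=2 | obs) = 1/16 / 3/8 = 1/6
P(U=3 | obs) = 1/8 / 3/8 = 1/3

P(U = 0 | obs) = 1/3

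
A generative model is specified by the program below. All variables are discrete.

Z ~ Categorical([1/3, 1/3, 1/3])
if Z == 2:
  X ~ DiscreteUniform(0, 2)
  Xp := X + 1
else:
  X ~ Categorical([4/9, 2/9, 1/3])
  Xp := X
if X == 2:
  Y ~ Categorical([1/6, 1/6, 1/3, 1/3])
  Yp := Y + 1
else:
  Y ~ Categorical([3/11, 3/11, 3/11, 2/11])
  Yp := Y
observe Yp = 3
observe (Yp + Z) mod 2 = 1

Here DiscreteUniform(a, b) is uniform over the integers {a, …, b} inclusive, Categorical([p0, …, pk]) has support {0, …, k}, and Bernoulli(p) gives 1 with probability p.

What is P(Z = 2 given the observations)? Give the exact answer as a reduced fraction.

P(Z = 2 | obs) = 1/2

Enumerate traces; 6 have nonzero weight after conditioning:
  (Z=0, X=0, Y=3) weight 8/297
  (Z=0, X=1, Y=3) weight 4/297
  (Z=0, X=2, Y=2) weight 1/27
  (Z=2, X=0, Y=3) weight 2/99
  (Z=2, X=1, Y=3) weight 2/99
  (Z=2, X=2, Y=2) weight 1/27
Group by Z:
  weight(Z=0) = 23/297
  weight(Z=2) = 23/297
Total weight = 23/297 + 23/297 = 46/297
P(Z=0 | obs) = 23/297 / 46/297 = 1/2
P(Z=2 | obs) = 23/297 / 46/297 = 1/2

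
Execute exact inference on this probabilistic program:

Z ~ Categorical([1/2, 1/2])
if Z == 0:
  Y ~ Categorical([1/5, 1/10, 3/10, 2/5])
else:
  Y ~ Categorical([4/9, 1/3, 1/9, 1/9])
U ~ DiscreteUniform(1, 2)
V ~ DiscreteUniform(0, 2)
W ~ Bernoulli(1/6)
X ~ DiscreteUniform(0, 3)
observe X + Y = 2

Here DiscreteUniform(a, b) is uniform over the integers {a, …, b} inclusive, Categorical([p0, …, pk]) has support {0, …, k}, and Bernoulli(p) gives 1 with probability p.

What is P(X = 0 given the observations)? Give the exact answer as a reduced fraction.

Enumerate traces; 72 have nonzero weight after conditioning:
  (Z=0, Y=0, U=1, V=0, W=0, X=2) weight 1/288
  (Z=0, Y=0, U=1, V=0, W=1, X=2) weight 1/1440
  (Z=0, Y=0, U=1, V=1, W=0, X=2) weight 1/288
  (Z=0, Y=0, U=1, V=1, W=1, X=2) weight 1/1440
  (Z=0, Y=0, U=1, V=2, W=0, X=2) weight 1/288
  (Z=0, Y=0, U=1, V=2, W=1, X=2) weight 1/1440
  (Z=0, Y=0, U=2, V=0, W=0, X=2) weight 1/288
  (Z=0, Y=0, U=2, V=0, W=1, X=2) weight 1/1440
  (Z=0, Y=1, U=1, V=0, W=0, X=1) weight 1/576
  (Z=0, Y=2, U=1, V=0, W=0, X=0) weight 1/192
  … 62 more
Group by X:
  weight(X=0) = 37/720
  weight(X=1) = 13/240
  weight(X=2) = 29/360
Total weight = 37/720 + 13/240 + 29/360 = 67/360
P(X=0 | obs) = 37/720 / 67/360 = 37/134
P(X=1 | obs) = 13/240 / 67/360 = 39/134
P(X=2 | obs) = 29/360 / 67/360 = 29/67

P(X = 0 | obs) = 37/134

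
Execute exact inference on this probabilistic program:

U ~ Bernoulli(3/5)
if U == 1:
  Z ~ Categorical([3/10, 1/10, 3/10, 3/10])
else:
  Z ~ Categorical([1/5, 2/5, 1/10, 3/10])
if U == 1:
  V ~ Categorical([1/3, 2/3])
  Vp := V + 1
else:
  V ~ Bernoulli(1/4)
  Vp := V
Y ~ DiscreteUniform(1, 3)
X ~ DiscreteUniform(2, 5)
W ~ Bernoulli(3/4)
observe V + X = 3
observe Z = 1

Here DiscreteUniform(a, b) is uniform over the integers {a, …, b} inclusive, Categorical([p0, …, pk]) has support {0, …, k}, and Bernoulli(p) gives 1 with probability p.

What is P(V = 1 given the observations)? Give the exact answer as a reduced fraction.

P(V = 1 | obs) = 4/11

Enumerate traces; 24 have nonzero weight after conditioning:
  (U=0, Z=1, V=0, Y=1, X=3, W=0) weight 1/400
  (U=0, Z=1, V=0, Y=1, X=3, W=1) weight 3/400
  (U=0, Z=1, V=0, Y=2, X=3, W=0) weight 1/400
  (U=0, Z=1, V=0, Y=2, X=3, W=1) weight 3/400
  (U=0, Z=1, V=0, Y=3, X=3, W=0) weight 1/400
  (U=0, Z=1, V=0, Y=3, X=3, W=1) weight 3/400
  (U=0, Z=1, V=1, Y=1, X=2, W=0) weight 1/1200
  (U=0, Z=1, V=1, Y=1, X=2, W=1) weight 1/400
  … 16 more
Group by V:
  weight(V=0) = 7/200
  weight(V=1) = 1/50
Total weight = 7/200 + 1/50 = 11/200
P(V=0 | obs) = 7/200 / 11/200 = 7/11
P(V=1 | obs) = 1/50 / 11/200 = 4/11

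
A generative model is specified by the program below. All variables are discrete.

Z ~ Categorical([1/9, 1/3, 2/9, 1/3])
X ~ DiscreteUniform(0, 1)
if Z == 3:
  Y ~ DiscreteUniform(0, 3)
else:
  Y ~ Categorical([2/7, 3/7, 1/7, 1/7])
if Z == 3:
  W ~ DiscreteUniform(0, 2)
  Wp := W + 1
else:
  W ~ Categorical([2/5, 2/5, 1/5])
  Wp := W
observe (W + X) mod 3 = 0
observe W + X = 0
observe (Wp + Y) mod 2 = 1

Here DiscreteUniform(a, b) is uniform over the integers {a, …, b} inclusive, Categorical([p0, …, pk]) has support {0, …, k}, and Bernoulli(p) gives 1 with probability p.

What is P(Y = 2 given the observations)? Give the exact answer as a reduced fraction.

Enumerate traces; 8 have nonzero weight after conditioning:
  (Z=0, X=0, Y=1, W=0) weight 1/105
  (Z=0, X=0, Y=3, W=0) weight 1/315
  (Z=1, X=0, Y=1, W=0) weight 1/35
  (Z=1, X=0, Y=3, W=0) weight 1/105
  (Z=2, X=0, Y=1, W=0) weight 2/105
  (Z=2, X=0, Y=3, W=0) weight 2/315
  (Z=3, X=0, Y=0, W=0) weight 1/72
  (Z=3, X=0, Y=2, W=0) weight 1/72
Group by Y:
  weight(Y=0) = 1/72
  weight(Y=1) = 2/35
  weight(Y=2) = 1/72
  weight(Y=3) = 2/105
Total weight = 1/72 + 2/35 + 1/72 + 2/105 = 131/1260
P(Y=0 | obs) = 1/72 / 131/1260 = 35/262
P(Y=1 | obs) = 2/35 / 131/1260 = 72/131
P(Y=2 | obs) = 1/72 / 131/1260 = 35/262
P(Y=3 | obs) = 2/105 / 131/1260 = 24/131

P(Y = 2 | obs) = 35/262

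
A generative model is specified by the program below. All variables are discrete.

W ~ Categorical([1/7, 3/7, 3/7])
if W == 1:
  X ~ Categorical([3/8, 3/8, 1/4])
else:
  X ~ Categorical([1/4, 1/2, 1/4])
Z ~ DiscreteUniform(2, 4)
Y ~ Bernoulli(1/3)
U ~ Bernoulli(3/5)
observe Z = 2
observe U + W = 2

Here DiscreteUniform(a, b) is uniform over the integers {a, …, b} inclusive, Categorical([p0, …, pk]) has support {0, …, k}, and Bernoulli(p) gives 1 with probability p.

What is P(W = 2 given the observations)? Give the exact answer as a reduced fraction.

Enumerate traces; 12 have nonzero weight after conditioning:
  (W=1, X=0, Z=2, Y=0, U=1) weight 3/140
  (W=1, X=0, Z=2, Y=1, U=1) weight 3/280
  (W=1, X=1, Z=2, Y=0, U=1) weight 3/140
  (W=1, X=1, Z=2, Y=1, U=1) weight 3/280
  (W=1, X=2, Z=2, Y=0, U=1) weight 1/70
  (W=1, X=2, Z=2, Y=1, U=1) weight 1/140
  (W=2, X=0, Z=2, Y=0, U=0) weight 1/105
  (W=2, X=0, Z=2, Y=1, U=0) weight 1/210
  … 4 more
Group by W:
  weight(W=1) = 3/35
  weight(W=2) = 2/35
Total weight = 3/35 + 2/35 = 1/7
P(W=1 | obs) = 3/35 / 1/7 = 3/5
P(W=2 | obs) = 2/35 / 1/7 = 2/5

P(W = 2 | obs) = 2/5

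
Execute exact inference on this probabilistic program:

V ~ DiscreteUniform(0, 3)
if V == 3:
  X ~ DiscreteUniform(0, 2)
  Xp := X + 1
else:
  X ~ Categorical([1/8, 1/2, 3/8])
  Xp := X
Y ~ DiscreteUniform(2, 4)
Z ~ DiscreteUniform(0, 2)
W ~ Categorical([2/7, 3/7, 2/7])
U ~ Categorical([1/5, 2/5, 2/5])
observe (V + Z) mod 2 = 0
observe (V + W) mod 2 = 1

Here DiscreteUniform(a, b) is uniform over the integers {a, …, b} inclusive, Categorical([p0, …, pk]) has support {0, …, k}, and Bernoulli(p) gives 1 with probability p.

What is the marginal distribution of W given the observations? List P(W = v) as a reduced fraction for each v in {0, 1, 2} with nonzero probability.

P(W=0) = 1/5, P(W=1) = 3/5, P(W=2) = 1/5

Enumerate traces; 216 have nonzero weight after conditioning:
  (V=0, X=0, Y=2, Z=0, W=1, U=0) weight 1/3360
  (V=0, X=0, Y=2, Z=0, W=1, U=1) weight 1/1680
  (V=0, X=0, Y=2, Z=0, W=1, U=2) weight 1/1680
  (V=0, X=0, Y=2, Z=2, W=1, U=0) weight 1/3360
  (V=0, X=0, Y=2, Z=2, W=1, U=1) weight 1/1680
  (V=0, X=0, Y=2, Z=2, W=1, U=2) weight 1/1680
  (V=0, X=0, Y=3, Z=0, W=1, U=0) weight 1/3360
  (V=0, X=0, Y=3, Z=0, W=1, U=1) weight 1/1680
  (V=1, X=0, Y=2, Z=1, W=0, U=0) weight 1/5040
  (V=1, X=0, Y=2, Z=1, W=2, U=0) weight 1/5040
  … 206 more
Group by W:
  weight(W=0) = 1/21
  weight(W=1) = 1/7
  weight(W=2) = 1/21
Total weight = 1/21 + 1/7 + 1/21 = 5/21
P(W=0 | obs) = 1/21 / 5/21 = 1/5
P(W=1 | obs) = 1/7 / 5/21 = 3/5
P(W=2 | obs) = 1/21 / 5/21 = 1/5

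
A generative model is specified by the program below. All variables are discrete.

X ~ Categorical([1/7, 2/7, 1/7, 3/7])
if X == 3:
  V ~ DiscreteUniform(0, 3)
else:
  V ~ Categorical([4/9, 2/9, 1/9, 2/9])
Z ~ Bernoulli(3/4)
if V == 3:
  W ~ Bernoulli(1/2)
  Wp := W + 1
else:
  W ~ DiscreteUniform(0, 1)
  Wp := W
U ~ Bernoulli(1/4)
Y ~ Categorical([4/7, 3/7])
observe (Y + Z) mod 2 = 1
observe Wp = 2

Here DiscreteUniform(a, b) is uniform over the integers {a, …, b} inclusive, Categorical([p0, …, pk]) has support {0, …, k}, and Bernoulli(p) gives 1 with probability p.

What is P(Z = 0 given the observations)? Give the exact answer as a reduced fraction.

P(Z = 0 | obs) = 1/5

Enumerate traces; 16 have nonzero weight after conditioning:
  (X=0, V=3, Z=0, W=1, U=0, Y=1) weight 1/784
  (X=0, V=3, Z=0, W=1, U=1, Y=1) weight 1/2352
  (X=0, V=3, Z=1, W=1, U=0, Y=0) weight 1/196
  (X=0, V=3, Z=1, W=1, U=1, Y=0) weight 1/588
  (X=1, V=3, Z=0, W=1, U=0, Y=1) weight 1/392
  (X=1, V=3, Z=0, W=1, U=1, Y=1) weight 1/1176
  (X=1, V=3, Z=1, W=1, U=0, Y=0) weight 1/98
  (X=1, V=3, Z=1, W=1, U=1, Y=0) weight 1/294
  … 8 more
Group by Z:
  weight(Z=0) = 59/4704
  weight(Z=1) = 59/1176
Total weight = 59/4704 + 59/1176 = 295/4704
P(Z=0 | obs) = 59/4704 / 295/4704 = 1/5
P(Z=1 | obs) = 59/1176 / 295/4704 = 4/5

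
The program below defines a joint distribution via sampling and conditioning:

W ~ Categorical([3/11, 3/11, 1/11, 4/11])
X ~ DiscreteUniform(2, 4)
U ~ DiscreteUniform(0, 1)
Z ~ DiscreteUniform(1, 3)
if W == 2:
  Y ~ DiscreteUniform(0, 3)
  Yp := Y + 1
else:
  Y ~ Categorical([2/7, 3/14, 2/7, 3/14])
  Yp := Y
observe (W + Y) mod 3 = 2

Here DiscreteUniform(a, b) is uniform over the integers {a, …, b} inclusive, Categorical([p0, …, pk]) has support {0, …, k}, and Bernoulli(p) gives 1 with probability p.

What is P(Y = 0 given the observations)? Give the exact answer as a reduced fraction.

Enumerate traces; 90 have nonzero weight after conditioning:
  (W=0, X=2, U=0, Z=1, Y=2) weight 1/231
  (W=0, X=2, U=0, Z=2, Y=2) weight 1/231
  (W=0, X=2, U=0, Z=3, Y=2) weight 1/231
  (W=0, X=2, U=1, Z=1, Y=2) weight 1/231
  (W=0, X=2, U=1, Z=2, Y=2) weight 1/231
  (W=0, X=2, U=1, Z=3, Y=2) weight 1/231
  (W=0, X=3, U=0, Z=1, Y=2) weight 1/231
  (W=0, X=3, U=0, Z=2, Y=2) weight 1/231
  (W=1, X=2, U=0, Z=1, Y=1) weight 1/308
  (W=2, X=2, U=0, Z=1, Y=0) weight 1/792
  … 80 more
Group by Y:
  weight(Y=0) = 1/44
  weight(Y=1) = 9/154
  weight(Y=2) = 2/11
  weight(Y=3) = 1/44
Total weight = 1/44 + 9/154 + 2/11 + 1/44 = 2/7
P(Y=0 | obs) = 1/44 / 2/7 = 7/88
P(Y=1 | obs) = 9/154 / 2/7 = 9/44
P(Y=2 | obs) = 2/11 / 2/7 = 7/11
P(Y=3 | obs) = 1/44 / 2/7 = 7/88

P(Y = 0 | obs) = 7/88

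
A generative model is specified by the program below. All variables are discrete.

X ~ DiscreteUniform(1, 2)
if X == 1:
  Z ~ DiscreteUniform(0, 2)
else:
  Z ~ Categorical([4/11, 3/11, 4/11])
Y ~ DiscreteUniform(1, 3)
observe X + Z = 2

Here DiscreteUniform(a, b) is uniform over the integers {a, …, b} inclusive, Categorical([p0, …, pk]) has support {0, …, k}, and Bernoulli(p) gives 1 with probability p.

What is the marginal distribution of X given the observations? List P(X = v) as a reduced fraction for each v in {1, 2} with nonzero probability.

P(X=1) = 11/23, P(X=2) = 12/23

Enumerate traces; 6 have nonzero weight after conditioning:
  (X=1, Z=1, Y=1) weight 1/18
  (X=1, Z=1, Y=2) weight 1/18
  (X=1, Z=1, Y=3) weight 1/18
  (X=2, Z=0, Y=1) weight 2/33
  (X=2, Z=0, Y=2) weight 2/33
  (X=2, Z=0, Y=3) weight 2/33
Group by X:
  weight(X=1) = 1/6
  weight(X=2) = 2/11
Total weight = 1/6 + 2/11 = 23/66
P(X=1 | obs) = 1/6 / 23/66 = 11/23
P(X=2 | obs) = 2/11 / 23/66 = 12/23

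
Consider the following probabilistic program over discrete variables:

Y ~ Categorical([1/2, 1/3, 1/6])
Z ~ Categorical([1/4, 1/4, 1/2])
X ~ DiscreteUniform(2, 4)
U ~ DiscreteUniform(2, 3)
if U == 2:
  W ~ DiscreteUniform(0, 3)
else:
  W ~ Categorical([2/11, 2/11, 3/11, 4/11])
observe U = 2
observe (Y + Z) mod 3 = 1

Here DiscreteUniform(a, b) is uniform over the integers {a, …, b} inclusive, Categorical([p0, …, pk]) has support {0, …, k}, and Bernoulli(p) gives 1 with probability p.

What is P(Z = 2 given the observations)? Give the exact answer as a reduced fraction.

P(Z = 2 | obs) = 2/7

Enumerate traces; 36 have nonzero weight after conditioning:
  (Y=0, Z=1, X=2, U=2, W=0) weight 1/192
  (Y=0, Z=1, X=2, U=2, W=1) weight 1/192
  (Y=0, Z=1, X=2, U=2, W=2) weight 1/192
  (Y=0, Z=1, X=2, U=2, W=3) weight 1/192
  (Y=0, Z=1, X=3, U=2, W=0) weight 1/192
  (Y=0, Z=1, X=3, U=2, W=1) weight 1/192
  (Y=0, Z=1, X=3, U=2, W=2) weight 1/192
  (Y=0, Z=1, X=3, U=2, W=3) weight 1/192
  (Y=1, Z=0, X=2, U=2, W=0) weight 1/288
  (Y=2, Z=2, X=2, U=2, W=0) weight 1/288
  … 26 more
Group by Z:
  weight(Z=0) = 1/24
  weight(Z=1) = 1/16
  weight(Z=2) = 1/24
Total weight = 1/24 + 1/16 + 1/24 = 7/48
P(Z=0 | obs) = 1/24 / 7/48 = 2/7
P(Z=1 | obs) = 1/16 / 7/48 = 3/7
P(Z=2 | obs) = 1/24 / 7/48 = 2/7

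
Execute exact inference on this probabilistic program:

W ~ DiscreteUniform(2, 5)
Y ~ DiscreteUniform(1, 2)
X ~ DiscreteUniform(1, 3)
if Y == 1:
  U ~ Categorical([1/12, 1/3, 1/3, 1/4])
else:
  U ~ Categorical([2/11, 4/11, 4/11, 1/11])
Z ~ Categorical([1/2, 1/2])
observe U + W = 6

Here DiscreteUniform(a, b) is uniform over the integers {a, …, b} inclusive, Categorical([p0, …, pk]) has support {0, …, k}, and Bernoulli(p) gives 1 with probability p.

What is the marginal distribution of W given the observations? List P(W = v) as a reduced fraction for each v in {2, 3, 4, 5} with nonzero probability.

Enumerate traces; 36 have nonzero weight after conditioning:
  (W=3, Y=1, X=1, U=3, Z=0) weight 1/192
  (W=3, Y=1, X=1, U=3, Z=1) weight 1/192
  (W=3, Y=1, X=2, U=3, Z=0) weight 1/192
  (W=3, Y=1, X=2, U=3, Z=1) weight 1/192
  (W=3, Y=1, X=3, U=3, Z=0) weight 1/192
  (W=3, Y=1, X=3, U=3, Z=1) weight 1/192
  (W=3, Y=2, X=1, U=3, Z=0) weight 1/528
  (W=3, Y=2, X=1, U=3, Z=1) weight 1/528
  (W=4, Y=1, X=1, U=2, Z=0) weight 1/144
  (W=5, Y=1, X=1, U=1, Z=0) weight 1/144
  … 26 more
Group by W:
  weight(W=3) = 15/352
  weight(W=4) = 23/264
  weight(W=5) = 23/264
Total weight = 15/352 + 23/264 + 23/264 = 229/1056
P(W=3 | obs) = 15/352 / 229/1056 = 45/229
P(W=4 | obs) = 23/264 / 229/1056 = 92/229
P(W=5 | obs) = 23/264 / 229/1056 = 92/229

P(W=3) = 45/229, P(W=4) = 92/229, P(W=5) = 92/229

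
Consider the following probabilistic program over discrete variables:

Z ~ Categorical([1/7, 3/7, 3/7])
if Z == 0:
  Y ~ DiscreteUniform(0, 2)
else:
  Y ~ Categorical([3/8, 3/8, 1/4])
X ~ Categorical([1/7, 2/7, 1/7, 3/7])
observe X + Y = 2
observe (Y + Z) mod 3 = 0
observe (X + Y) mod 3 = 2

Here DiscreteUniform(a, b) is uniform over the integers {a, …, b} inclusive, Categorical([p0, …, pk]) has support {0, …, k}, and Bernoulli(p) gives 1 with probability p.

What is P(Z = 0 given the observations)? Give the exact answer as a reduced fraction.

P(Z = 0 | obs) = 1/10

Enumerate traces; 3 have nonzero weight after conditioning:
  (Z=0, Y=0, X=2) weight 1/147
  (Z=1, Y=2, X=0) weight 3/196
  (Z=2, Y=1, X=1) weight 9/196
Group by Z:
  weight(Z=0) = 1/147
  weight(Z=1) = 3/196
  weight(Z=2) = 9/196
Total weight = 1/147 + 3/196 + 9/196 = 10/147
P(Z=0 | obs) = 1/147 / 10/147 = 1/10
P(Z=1 | obs) = 3/196 / 10/147 = 9/40
P(Z=2 | obs) = 9/196 / 10/147 = 27/40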